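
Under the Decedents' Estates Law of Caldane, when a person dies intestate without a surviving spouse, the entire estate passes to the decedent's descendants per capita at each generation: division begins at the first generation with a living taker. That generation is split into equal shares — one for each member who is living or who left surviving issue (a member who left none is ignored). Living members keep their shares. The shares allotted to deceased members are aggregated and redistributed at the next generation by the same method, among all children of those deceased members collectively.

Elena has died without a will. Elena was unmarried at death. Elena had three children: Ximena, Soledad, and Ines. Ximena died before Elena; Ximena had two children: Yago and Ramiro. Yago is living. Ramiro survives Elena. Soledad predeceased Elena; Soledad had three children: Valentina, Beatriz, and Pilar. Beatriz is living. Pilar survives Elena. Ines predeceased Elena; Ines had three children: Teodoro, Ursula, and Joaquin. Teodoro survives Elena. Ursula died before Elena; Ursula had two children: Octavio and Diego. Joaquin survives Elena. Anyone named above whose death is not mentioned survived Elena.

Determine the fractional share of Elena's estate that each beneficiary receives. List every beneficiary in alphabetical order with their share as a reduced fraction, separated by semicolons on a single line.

There is no surviving spouse, so the entire estate passes to Elena's descendants per capita at each generation.
No one at generation 1 (Ximena, Soledad, Ines) is living; moving to the next generation.
At generation 2 (Yago, Ramiro, Valentina, Beatriz, Pilar, Teodoro, Ursula, Joaquin) there are 8 shares of (1)/8 = 1/8 each.
Living: Yago, Ramiro, Valentina, Beatriz, Pilar, Teodoro, and Joaquin — each takes 1/8.
Deceased: Ursula. That 1/8 share is carried to generation 3.
At generation 3 (Octavio, Diego) there are 2 shares of (1/8)/2 = 1/16 each.
Living: Octavio and Diego — each takes 1/16.

Beatriz 1/8; Diego 1/16; Joaquin 1/8; Octavio 1/16; Pilar 1/8; Ramiro 1/8; Teodoro 1/8; Valentina 1/8; Yago 1/8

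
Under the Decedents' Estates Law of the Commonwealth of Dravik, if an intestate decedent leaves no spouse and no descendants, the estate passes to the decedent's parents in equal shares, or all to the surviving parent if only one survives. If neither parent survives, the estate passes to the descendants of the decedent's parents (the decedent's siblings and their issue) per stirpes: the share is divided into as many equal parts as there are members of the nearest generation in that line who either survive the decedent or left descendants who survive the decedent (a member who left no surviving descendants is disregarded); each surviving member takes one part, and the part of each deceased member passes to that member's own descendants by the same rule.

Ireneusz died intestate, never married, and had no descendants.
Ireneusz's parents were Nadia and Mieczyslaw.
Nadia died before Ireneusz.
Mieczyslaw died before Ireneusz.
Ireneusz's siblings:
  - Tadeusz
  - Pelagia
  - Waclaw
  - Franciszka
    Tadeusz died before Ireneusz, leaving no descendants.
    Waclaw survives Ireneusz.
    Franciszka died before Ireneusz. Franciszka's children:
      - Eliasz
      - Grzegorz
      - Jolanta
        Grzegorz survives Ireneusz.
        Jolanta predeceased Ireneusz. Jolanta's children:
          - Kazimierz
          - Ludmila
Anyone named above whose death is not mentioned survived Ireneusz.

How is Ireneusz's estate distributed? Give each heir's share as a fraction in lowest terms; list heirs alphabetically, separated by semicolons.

Eliasz 1/9; Grzegorz 1/9; Kazimierz 1/18; Ludmila 1/18; Pelagia 1/3; Waclaw 1/3

Neither parent survives and there are no descendants, so the estate passes to Ireneusz's siblings and their issue per stirpes.
Tadeusz left no surviving issue, so that branch lapses and is disregarded.
The estate is divided into 3 equal shares of 1/3 among Pelagia, Waclaw, Franciszka.
Pelagia is living and takes 1/3.
Waclaw is living and takes 1/3.
Franciszka predeceased; the 1/3 allotted to Franciszka's branch passes to Franciszka's issue by representation.
The 1/3 is divided into 3 equal shares of 1/9 among Eliasz, Grzegorz, Jolanta.
Eliasz is living and takes 1/9.
Grzegorz is living and takes 1/9.
Jolanta predeceased; the 1/9 allotted to Jolanta's branch passes to Jolanta's issue by representation.
The 1/9 is divided into 2 equal shares of 1/18 among Kazimierz, Ludmila.
Kazimierz is living and takes 1/18.
Ludmila is living and takes 1/18.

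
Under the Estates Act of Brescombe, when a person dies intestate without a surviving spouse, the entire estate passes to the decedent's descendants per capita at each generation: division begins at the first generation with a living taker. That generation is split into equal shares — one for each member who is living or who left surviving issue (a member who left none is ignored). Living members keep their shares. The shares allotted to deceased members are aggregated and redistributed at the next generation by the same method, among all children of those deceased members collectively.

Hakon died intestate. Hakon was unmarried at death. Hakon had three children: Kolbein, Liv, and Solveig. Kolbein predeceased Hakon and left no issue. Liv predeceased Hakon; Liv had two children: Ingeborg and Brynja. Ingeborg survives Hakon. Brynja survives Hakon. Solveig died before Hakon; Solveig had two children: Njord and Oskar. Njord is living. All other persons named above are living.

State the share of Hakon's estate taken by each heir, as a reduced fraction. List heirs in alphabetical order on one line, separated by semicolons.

There is no surviving spouse, so the entire estate passes to Hakon's descendants per capita at each generation.
No one at generation 1 (Liv, Solveig) is living; moving to the next generation.
At generation 2 (Ingeborg, Brynja, Njord, Oskar) there are 4 shares of (1)/4 = 1/4 each.
Living: Ingeborg, Brynja, Njord, and Oskar — each takes 1/4.

Brynja 1/4; Ingeborg 1/4; Njord 1/4; Oskar 1/4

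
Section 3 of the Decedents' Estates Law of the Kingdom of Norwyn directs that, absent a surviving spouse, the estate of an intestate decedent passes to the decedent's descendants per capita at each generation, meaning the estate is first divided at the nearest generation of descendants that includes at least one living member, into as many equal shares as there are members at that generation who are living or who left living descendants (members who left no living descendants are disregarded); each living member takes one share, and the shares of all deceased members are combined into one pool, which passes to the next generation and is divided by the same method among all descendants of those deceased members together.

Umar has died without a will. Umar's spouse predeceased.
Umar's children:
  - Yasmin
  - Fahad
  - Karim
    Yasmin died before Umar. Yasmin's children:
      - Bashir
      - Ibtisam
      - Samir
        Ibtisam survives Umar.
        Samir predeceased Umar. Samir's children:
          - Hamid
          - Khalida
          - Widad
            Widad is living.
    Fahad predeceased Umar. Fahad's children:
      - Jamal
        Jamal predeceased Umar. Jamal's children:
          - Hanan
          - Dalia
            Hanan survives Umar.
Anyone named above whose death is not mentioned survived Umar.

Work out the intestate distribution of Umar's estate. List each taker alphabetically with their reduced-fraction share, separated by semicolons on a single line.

There is no surviving spouse, so the entire estate passes to Umar's descendants per capita at each generation.
At generation 1 (Yasmin, Fahad, Karim) there are 3 shares of (1)/3 = 1/3 each.
Living: Karim — each takes 1/3.
Deceased: Yasmin and Fahad. Their combined 2/3 is pooled and carried to generation 2.
At generation 2 (Bashir, Ibtisam, Samir, Jamal) there are 4 shares of (2/3)/4 = 1/6 each.
Living: Bashir and Ibtisam — each takes 1/6.
Deceased: Samir and Jamal. Their combined 1/3 is pooled and carried to generation 3.
At generation 3 (Hamid, Khalida, Widad, Hanan, Dalia) there are 5 shares of (1/3)/5 = 1/15 each.
Living: Hamid, Khalida, Widad, Hanan, and Dalia — each takes 1/15.

Bashir 1/6; Dalia 1/15; Hamid 1/15; Hanan 1/15; Ibtisam 1/6; Karim 1/3; Khalida 1/15; Widad 1/15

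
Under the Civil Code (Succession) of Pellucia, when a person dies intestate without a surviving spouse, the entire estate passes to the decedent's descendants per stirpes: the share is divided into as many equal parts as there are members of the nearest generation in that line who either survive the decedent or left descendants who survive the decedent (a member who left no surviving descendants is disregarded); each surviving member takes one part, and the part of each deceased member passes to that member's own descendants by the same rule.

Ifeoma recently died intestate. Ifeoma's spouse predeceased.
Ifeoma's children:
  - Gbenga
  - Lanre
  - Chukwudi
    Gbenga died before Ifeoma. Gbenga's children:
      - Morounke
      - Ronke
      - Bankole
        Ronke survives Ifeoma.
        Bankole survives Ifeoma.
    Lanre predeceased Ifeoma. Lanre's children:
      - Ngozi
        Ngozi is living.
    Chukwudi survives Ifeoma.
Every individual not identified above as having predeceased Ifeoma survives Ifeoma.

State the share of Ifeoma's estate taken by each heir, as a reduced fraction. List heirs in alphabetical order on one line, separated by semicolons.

There is no surviving spouse, so the entire estate passes to Ifeoma's descendants per stirpes.
The estate is divided into 3 equal shares of 1/3 among Gbenga, Lanre, Chukwudi.
Gbenga predeceased; the 1/3 allotted to Gbenga's branch passes to Gbenga's issue by representation.
The 1/3 is divided into 3 equal shares of 1/9 among Morounke, Ronke, Bankole.
Morounke is living and takes 1/9.
Ronke is living and takes 1/9.
Bankole is living and takes 1/9.
Lanre predeceased; the 1/3 allotted to Lanre's branch passes to Lanre's issue by representation.
Ngozi is the sole taker at this level and receives the full 1/3.
Chukwudi is living and takes 1/3.

Bankole 1/9; Chukwudi 1/3; Morounke 1/9; Ngozi 1/3; Ronke 1/9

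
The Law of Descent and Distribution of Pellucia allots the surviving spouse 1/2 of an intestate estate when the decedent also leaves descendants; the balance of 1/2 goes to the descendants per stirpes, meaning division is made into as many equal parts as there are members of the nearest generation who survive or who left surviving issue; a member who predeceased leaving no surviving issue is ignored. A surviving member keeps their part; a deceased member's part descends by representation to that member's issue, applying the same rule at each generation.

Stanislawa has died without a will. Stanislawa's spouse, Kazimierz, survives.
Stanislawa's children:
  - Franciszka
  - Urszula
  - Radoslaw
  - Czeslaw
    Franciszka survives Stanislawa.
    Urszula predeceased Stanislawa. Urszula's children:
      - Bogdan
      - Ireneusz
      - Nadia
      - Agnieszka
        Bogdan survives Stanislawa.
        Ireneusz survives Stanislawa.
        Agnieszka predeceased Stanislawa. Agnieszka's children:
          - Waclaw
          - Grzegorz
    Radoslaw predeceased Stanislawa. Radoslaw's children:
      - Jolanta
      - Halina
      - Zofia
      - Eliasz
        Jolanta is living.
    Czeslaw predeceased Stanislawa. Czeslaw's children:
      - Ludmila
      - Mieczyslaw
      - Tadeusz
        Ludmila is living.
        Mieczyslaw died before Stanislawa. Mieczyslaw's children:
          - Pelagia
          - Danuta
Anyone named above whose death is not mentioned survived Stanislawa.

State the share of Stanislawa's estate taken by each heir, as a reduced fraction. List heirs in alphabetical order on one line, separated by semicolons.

Kazimierz, as surviving spouse, takes 1/2.
The remaining 1/2 passes to Stanislawa's descendants per stirpes.
The 1/2 is divided into 4 equal shares of 1/8 among Franciszka, Urszula, Radoslaw, Czeslaw.
Franciszka is living and takes 1/8.
Urszula predeceased; the 1/8 allotted to Urszula's branch passes to Urszula's issue by representation.
The 1/8 is divided into 4 equal shares of 1/32 among Bogdan, Ireneusz, Nadia, Agnieszka.
Bogdan is living and takes 1/32.
Ireneusz is living and takes 1/32.
Nadia is living and takes 1/32.
Agnieszka predeceased; the 1/32 allotted to Agnieszka's branch passes to Agnieszka's issue by representation.
The 1/32 is divided into 2 equal shares of 1/64 among Waclaw, Grzegorz.
Waclaw is living and takes 1/64.
Grzegorz is living and takes 1/64.
Radoslaw predeceased; the 1/8 allotted to Radoslaw's branch passes to Radoslaw's issue by representation.
The 1/8 is divided into 4 equal shares of 1/32 among Jolanta, Halina, Zofia, Eliasz.
Jolanta is living and takes 1/32.
Halina is living and takes 1/32.
Zofia is living and takes 1/32.
Eliasz is living and takes 1/32.
Czeslaw predeceased; the 1/8 allotted to Czeslaw's branch passes to Czeslaw's issue by representation.
The 1/8 is divided into 3 equal shares of 1/24 among Ludmila, Mieczyslaw, Tadeusz.
Ludmila is living and takes 1/24.
Mieczyslaw predeceased; the 1/24 allotted to Mieczyslaw's branch passes to Mieczyslaw's issue by representation.
The 1/24 is divided into 2 equal shares of 1/48 among Pelagia, Danuta.
Pelagia is living and takes 1/48.
Danuta is living and takes 1/48.
Tadeusz is living and takes 1/24.

Bogdan 1/32; Danuta 1/48; Eliasz 1/32; Franciszka 1/8; Grzegorz 1/64; Halina 1/32; Ireneusz 1/32; Jolanta 1/32; Kazimierz 1/2; Ludmila 1/24; Nadia 1/32; Pelagia 1/48; Tadeusz 1/24; Waclaw 1/64; Zofia 1/32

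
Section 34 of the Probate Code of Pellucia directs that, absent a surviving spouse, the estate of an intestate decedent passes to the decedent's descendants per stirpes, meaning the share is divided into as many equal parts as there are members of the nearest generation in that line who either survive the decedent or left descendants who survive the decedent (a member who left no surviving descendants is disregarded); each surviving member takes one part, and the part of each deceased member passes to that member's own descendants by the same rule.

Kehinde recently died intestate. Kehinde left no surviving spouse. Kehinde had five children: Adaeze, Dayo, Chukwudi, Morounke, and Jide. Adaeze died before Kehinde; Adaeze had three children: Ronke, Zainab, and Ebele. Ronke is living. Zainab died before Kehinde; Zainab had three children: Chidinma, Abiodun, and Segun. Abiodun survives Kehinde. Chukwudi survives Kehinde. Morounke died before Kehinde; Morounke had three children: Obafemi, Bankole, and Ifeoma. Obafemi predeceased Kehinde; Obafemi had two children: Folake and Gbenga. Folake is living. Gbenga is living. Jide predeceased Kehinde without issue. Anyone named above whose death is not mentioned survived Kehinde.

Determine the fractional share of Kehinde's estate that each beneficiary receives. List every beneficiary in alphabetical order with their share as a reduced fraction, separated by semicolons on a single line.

There is no surviving spouse, so the entire estate passes to Kehinde's descendants per stirpes.
Jide left no surviving issue, so that branch lapses and is disregarded.
The estate is divided into 4 equal shares of 1/4 among Adaeze, Dayo, Chukwudi, Morounke.
Adaeze predeceased; the 1/4 allotted to Adaeze's branch passes to Adaeze's issue by representation.
The 1/4 is divided into 3 equal shares of 1/12 among Ronke, Zainab, Ebele.
Ronke is living and takes 1/12.
Zainab predeceased; the 1/12 allotted to Zainab's branch passes to Zainab's issue by representation.
The 1/12 is divided into 3 equal shares of 1/36 among Chidinma, Abiodun, Segun.
Chidinma is living and takes 1/36.
Abiodun is living and takes 1/36.
Segun is living and takes 1/36.
Ebele is living and takes 1/12.
Dayo is living and takes 1/4.
Chukwudi is living and takes 1/4.
Morounke predeceased; the 1/4 allotted to Morounke's branch passes to Morounke's issue by representation.
The 1/4 is divided into 3 equal shares of 1/12 among Obafemi, Bankole, Ifeoma.
Obafemi predeceased; the 1/12 allotted to Obafemi's branch passes to Obafemi's issue by representation.
The 1/12 is divided into 2 equal shares of 1/24 among Folake, Gbenga.
Folake is living and takes 1/24.
Gbenga is living and takes 1/24.
Bankole is living and takes 1/12.
Ifeoma is living and takes 1/12.

Abiodun 1/36; Bankole 1/12; Chidinma 1/36; Chukwudi 1/4; Dayo 1/4; Ebele 1/12; Folake 1/24; Gbenga 1/24; Ifeoma 1/12; Ronke 1/12; Segun 1/36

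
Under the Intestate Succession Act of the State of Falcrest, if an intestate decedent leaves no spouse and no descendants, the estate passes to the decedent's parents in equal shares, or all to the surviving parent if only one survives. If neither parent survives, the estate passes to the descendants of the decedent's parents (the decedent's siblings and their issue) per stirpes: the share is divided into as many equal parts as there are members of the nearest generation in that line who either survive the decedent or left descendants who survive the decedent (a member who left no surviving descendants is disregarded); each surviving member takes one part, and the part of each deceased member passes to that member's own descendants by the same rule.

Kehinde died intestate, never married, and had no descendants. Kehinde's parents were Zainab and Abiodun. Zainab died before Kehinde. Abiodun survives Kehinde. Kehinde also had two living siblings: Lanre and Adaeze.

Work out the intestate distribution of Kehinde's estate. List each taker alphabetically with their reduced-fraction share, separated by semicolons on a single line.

Abiodun 1

Only one parent, Abiodun, survives, so Abiodun takes the entire estate. The siblings take nothing because a surviving parent has priority.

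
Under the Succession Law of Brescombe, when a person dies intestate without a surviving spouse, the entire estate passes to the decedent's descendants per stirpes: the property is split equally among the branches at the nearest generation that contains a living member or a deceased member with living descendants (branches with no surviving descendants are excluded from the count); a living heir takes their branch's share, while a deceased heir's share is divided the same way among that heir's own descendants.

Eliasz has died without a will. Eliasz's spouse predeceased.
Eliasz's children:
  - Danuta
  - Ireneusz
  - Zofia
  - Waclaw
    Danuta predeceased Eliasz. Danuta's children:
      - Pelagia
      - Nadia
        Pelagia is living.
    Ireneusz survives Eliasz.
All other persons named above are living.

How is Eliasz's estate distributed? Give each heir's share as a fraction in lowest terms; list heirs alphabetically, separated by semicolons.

Ireneusz 1/4; Nadia 1/8; Pelagia 1/8; Waclaw 1/4; Zofia 1/4

There is no surviving spouse, so the entire estate passes to Eliasz's descendants per stirpes.
The estate is divided into 4 equal shares of 1/4 among Danuta, Ireneusz, Zofia, Waclaw.
Danuta predeceased; the 1/4 allotted to Danuta's branch passes to Danuta's issue by representation.
The 1/4 is divided into 2 equal shares of 1/8 among Pelagia, Nadia.
Pelagia is living and takes 1/8.
Nadia is living and takes 1/8.
Ireneusz is living and takes 1/4.
Zofia is living and takes 1/4.
Waclaw is living and takes 1/4.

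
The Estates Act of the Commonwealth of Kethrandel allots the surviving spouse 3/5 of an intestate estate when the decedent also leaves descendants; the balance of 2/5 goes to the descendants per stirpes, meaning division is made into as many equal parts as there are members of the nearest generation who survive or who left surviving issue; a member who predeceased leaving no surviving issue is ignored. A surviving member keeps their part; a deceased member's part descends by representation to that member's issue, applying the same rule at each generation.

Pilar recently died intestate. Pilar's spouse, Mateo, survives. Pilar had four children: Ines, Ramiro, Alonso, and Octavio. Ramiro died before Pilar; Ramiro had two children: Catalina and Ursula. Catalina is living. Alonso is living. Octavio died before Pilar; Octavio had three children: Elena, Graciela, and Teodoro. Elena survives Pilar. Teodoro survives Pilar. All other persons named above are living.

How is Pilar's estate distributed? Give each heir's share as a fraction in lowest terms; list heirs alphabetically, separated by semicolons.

Mateo, as surviving spouse, takes 3/5.
The remaining 2/5 passes to Pilar's descendants per stirpes.
The 2/5 is divided into 4 equal shares of 1/10 among Ines, Ramiro, Alonso, Octavio.
Ines is living and takes 1/10.
Ramiro predeceased; the 1/10 allotted to Ramiro's branch passes to Ramiro's issue by representation.
The 1/10 is divided into 2 equal shares of 1/20 among Catalina, Ursula.
Catalina is living and takes 1/20.
Ursula is living and takes 1/20.
Alonso is living and takes 1/10.
Octavio predeceased; the 1/10 allotted to Octavio's branch passes to Octavio's issue by representation.
The 1/10 is divided into 3 equal shares of 1/30 among Elena, Graciela, Teodoro.
Elena is living and takes 1/30.
Graciela is living and takes 1/30.
Teodoro is living and takes 1/30.

Alonso 1/10; Catalina 1/20; Elena 1/30; Graciela 1/30; Ines 1/10; Mateo 3/5; Teodoro 1/30; Ursula 1/20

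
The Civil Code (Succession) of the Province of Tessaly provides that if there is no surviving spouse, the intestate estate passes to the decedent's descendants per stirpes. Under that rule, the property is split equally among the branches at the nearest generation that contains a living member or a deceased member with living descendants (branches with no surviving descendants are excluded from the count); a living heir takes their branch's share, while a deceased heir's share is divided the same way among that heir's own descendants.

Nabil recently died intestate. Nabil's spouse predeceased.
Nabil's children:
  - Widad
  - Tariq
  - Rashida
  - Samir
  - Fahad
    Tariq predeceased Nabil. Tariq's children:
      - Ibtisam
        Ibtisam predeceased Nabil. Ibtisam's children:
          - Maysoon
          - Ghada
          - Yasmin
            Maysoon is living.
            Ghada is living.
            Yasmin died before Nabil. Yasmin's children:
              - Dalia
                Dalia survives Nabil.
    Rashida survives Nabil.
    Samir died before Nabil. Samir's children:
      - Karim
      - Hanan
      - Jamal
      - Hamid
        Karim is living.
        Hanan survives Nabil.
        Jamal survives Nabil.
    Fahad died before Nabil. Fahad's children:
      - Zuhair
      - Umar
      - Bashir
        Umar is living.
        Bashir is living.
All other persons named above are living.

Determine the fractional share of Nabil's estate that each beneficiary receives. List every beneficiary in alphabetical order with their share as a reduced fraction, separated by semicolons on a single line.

Bashir 1/15; Dalia 1/15; Ghada 1/15; Hamid 1/20; Hanan 1/20; Jamal 1/20; Karim 1/20; Maysoon 1/15; Rashida 1/5; Umar 1/15; Widad 1/5; Zuhair 1/15

There is no surviving spouse, so the entire estate passes to Nabil's descendants per stirpes.
The estate is divided into 5 equal shares of 1/5 among Widad, Tariq, Rashida, Samir, Fahad.
Widad is living and takes 1/5.
Tariq predeceased; the 1/5 allotted to Tariq's branch passes to Tariq's issue by representation.
Ibtisam's line is the sole branch at this level, so the full 1/5 passes to Ibtisam's issue by representation.
The 1/5 is divided into 3 equal shares of 1/15 among Maysoon, Ghada, Yasmin.
Maysoon is living and takes 1/15.
Ghada is living and takes 1/15.
Yasmin predeceased; the 1/15 allotted to Yasmin's branch passes to Yasmin's issue by representation.
Dalia is the sole taker at this level and receives the full 1/15.
Rashida is living and takes 1/5.
Samir predeceased; the 1/5 allotted to Samir's branch passes to Samir's issue by representation.
The 1/5 is divided into 4 equal shares of 1/20 among Karim, Hanan, Jamal, Hamid.
Karim is living and takes 1/20.
Hanan is living and takes 1/20.
Jamal is living and takes 1/20.
Hamid is living and takes 1/20.
Fahad predeceased; the 1/5 allotted to Fahad's branch passes to Fahad's issue by representation.
The 1/5 is divided into 3 equal shares of 1/15 among Zuhair, Umar, Bashir.
Zuhair is living and takes 1/15.
Umar is living and takes 1/15.
Bashir is living and takes 1/15.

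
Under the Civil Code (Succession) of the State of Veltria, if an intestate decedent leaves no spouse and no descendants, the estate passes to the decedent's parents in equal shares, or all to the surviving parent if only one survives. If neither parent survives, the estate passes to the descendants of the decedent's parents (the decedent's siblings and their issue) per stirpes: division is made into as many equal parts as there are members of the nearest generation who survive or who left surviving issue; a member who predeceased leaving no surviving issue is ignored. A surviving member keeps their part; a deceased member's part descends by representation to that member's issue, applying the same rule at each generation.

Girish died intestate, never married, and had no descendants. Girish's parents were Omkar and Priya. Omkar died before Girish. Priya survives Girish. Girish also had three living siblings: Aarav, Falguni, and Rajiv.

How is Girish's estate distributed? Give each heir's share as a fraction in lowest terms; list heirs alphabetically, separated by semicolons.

Only one parent, Priya, survives, so Priya takes the entire estate. The siblings take nothing because a surviving parent has priority.

Priya 1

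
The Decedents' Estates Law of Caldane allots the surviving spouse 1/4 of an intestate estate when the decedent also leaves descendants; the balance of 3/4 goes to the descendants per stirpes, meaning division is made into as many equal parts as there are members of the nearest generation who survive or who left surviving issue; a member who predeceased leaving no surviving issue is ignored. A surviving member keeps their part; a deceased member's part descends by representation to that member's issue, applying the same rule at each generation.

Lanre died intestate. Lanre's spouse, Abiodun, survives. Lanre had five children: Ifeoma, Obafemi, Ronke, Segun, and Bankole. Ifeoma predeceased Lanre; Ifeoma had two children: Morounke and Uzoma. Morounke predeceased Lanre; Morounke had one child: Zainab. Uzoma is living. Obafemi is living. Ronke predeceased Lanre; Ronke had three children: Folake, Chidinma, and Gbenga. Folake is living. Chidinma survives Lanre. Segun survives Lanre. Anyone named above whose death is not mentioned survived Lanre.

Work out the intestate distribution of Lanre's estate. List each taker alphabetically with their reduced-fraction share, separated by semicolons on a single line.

Abiodun, as surviving spouse, takes 1/4.
The remaining 3/4 passes to Lanre's descendants per stirpes.
The 3/4 is divided into 5 equal shares of 3/20 among Ifeoma, Obafemi, Ronke, Segun, Bankole.
Ifeoma predeceased; the 3/20 allotted to Ifeoma's branch passes to Ifeoma's issue by representation.
The 3/20 is divided into 2 equal shares of 3/40 among Morounke, Uzoma.
Morounke predeceased; the 3/40 allotted to Morounke's branch passes to Morounke's issue by representation.
Zainab is the sole taker at this level and receives the full 3/40.
Uzoma is living and takes 3/40.
Obafemi is living and takes 3/20.
Ronke predeceased; the 3/20 allotted to Ronke's branch passes to Ronke's issue by representation.
The 3/20 is divided into 3 equal shares of 1/20 among Folake, Chidinma, Gbenga.
Folake is living and takes 1/20.
Chidinma is living and takes 1/20.
Gbenga is living and takes 1/20.
Segun is living and takes 3/20.
Bankole is living and takes 3/20.

Abiodun 1/4; Bankole 3/20; Chidinma 1/20; Folake 1/20; Gbenga 1/20; Obafemi 3/20; Segun 3/20; Uzoma 3/40; Zainab 3/40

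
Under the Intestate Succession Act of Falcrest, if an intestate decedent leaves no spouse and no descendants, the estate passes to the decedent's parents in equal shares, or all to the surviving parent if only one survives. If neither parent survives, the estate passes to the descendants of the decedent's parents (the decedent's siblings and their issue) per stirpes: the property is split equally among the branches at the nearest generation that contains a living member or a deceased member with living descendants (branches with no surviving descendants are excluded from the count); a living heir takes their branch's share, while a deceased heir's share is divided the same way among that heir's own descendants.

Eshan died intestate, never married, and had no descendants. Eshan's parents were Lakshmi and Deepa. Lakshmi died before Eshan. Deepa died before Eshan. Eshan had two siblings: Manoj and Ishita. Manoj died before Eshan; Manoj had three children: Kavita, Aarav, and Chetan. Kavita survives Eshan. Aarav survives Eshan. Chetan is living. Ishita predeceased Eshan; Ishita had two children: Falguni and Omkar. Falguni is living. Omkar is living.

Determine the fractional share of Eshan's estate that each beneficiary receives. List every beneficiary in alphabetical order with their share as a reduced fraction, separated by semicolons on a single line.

Neither parent survives and there are no descendants, so the estate passes to Eshan's siblings and their issue per stirpes.
The estate is divided into 2 equal shares of 1/2 among Manoj, Ishita.
Manoj predeceased; the 1/2 allotted to Manoj's branch passes to Manoj's issue by representation.
The 1/2 is divided into 3 equal shares of 1/6 among Kavita, Aarav, Chetan.
Kavita is living and takes 1/6.
Aarav is living and takes 1/6.
Chetan is living and takes 1/6.
Ishita predeceased; the 1/2 allotted to Ishita's branch passes to Ishita's issue by representation.
The 1/2 is divided into 2 equal shares of 1/4 among Falguni, Omkar.
Falguni is living and takes 1/4.
Omkar is living and takes 1/4.

Aarav 1/6; Chetan 1/6; Falguni 1/4; Kavita 1/6; Omkar 1/4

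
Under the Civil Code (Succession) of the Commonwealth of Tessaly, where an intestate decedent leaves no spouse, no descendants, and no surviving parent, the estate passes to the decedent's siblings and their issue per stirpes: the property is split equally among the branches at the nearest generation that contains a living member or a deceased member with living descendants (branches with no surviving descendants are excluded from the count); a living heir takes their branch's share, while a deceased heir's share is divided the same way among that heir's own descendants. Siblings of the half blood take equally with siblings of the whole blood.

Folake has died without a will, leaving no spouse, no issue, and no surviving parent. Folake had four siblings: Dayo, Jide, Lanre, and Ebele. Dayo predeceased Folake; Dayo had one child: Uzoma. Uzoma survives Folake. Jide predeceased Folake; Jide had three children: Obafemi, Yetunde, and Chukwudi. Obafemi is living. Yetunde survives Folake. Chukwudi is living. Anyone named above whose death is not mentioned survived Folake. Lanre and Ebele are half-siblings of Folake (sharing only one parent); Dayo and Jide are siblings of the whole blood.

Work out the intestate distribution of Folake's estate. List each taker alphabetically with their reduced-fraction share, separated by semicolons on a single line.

Chukwudi 1/12; Ebele 1/4; Lanre 1/4; Obafemi 1/12; Uzoma 1/4; Yetunde 1/12

No spouse, descendants, or parent survives, so the estate passes to Folake's siblings per stirpes.
Half-blood and whole-blood siblings take equally under the stated rule.
The estate is divided into 4 equal shares of 1/4 among Dayo, Jide, Lanre, Ebele.
Dayo predeceased; the 1/4 allotted to Dayo's branch passes to Dayo's issue by representation.
Uzoma is the sole taker at this level and receives the full 1/4.
Jide predeceased; the 1/4 allotted to Jide's branch passes to Jide's issue by representation.
The 1/4 is divided into 3 equal shares of 1/12 among Obafemi, Yetunde, Chukwudi.
Obafemi is living and takes 1/12.
Yetunde is living and takes 1/12.
Chukwudi is living and takes 1/12.
Lanre is living and takes 1/4.
Ebele is living and takes 1/4.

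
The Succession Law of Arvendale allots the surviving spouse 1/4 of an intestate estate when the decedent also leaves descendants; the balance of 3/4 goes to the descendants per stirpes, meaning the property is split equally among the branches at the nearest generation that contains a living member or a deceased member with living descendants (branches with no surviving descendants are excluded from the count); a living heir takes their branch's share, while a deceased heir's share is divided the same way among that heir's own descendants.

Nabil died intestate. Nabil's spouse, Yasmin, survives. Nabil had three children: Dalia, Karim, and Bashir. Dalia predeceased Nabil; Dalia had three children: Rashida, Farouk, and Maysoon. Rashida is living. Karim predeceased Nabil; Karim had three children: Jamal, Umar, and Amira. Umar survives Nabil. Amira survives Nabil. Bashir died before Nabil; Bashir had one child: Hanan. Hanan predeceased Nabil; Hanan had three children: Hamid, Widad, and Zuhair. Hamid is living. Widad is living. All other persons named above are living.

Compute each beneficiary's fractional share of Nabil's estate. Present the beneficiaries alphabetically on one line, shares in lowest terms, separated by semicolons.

Yasmin, as surviving spouse, takes 1/4.
The remaining 3/4 passes to Nabil's descendants per stirpes.
The 3/4 is divided into 3 equal shares of 1/4 among Dalia, Karim, Bashir.
Dalia predeceased; the 1/4 allotted to Dalia's branch passes to Dalia's issue by representation.
The 1/4 is divided into 3 equal shares of 1/12 among Rashida, Farouk, Maysoon.
Rashida is living and takes 1/12.
Farouk is living and takes 1/12.
Maysoon is living and takes 1/12.
Karim predeceased; the 1/4 allotted to Karim's branch passes to Karim's issue by representation.
The 1/4 is divided into 3 equal shares of 1/12 among Jamal, Umar, Amira.
Jamal is living and takes 1/12.
Umar is living and takes 1/12.
Amira is living and takes 1/12.
Bashir predeceased; the 1/4 allotted to Bashir's branch passes to Bashir's issue by representation.
Hanan's line is the sole branch at this level, so the full 1/4 passes to Hanan's issue by representation.
The 1/4 is divided into 3 equal shares of 1/12 among Hamid, Widad, Zuhair.
Hamid is living and takes 1/12.
Widad is living and takes 1/12.
Zuhair is living and takes 1/12.

Amira 1/12; Farouk 1/12; Hamid 1/12; Jamal 1/12; Maysoon 1/12; Rashida 1/12; Umar 1/12; Widad 1/12; Yasmin 1/4; Zuhair 1/12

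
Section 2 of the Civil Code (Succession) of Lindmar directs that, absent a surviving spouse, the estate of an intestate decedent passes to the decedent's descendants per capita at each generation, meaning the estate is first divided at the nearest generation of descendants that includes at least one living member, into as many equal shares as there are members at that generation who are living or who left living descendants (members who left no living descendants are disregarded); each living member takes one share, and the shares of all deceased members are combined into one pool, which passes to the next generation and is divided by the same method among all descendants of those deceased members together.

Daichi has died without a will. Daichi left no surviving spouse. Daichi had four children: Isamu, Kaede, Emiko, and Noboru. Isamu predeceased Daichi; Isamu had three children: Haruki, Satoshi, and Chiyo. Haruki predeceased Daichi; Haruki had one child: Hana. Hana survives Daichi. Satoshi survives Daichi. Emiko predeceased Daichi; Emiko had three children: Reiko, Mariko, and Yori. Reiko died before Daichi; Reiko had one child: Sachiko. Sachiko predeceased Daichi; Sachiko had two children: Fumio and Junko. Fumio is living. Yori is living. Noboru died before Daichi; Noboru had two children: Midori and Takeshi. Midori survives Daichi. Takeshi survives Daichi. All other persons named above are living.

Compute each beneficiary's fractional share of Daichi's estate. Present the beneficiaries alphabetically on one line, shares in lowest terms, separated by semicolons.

Chiyo 3/32; Fumio 3/64; Hana 3/32; Junko 3/64; Kaede 1/4; Mariko 3/32; Midori 3/32; Satoshi 3/32; Takeshi 3/32; Yori 3/32

There is no surviving spouse, so the entire estate passes to Daichi's descendants per capita at each generation.
At generation 1 (Isamu, Kaede, Emiko, Noboru) there are 4 shares of (1)/4 = 1/4 each.
Living: Kaede — each takes 1/4.
Deceased: Isamu, Emiko, and Noboru. Their combined 3/4 is pooled and carried to generation 2.
At generation 2 (Haruki, Satoshi, Chiyo, Reiko, Mariko, Yori, Midori, Takeshi) there are 8 shares of (3/4)/8 = 3/32 each.
Living: Satoshi, Chiyo, Mariko, Yori, Midori, and Takeshi — each takes 3/32.
Deceased: Haruki and Reiko. Their combined 3/16 is pooled and carried to generation 3.
At generation 3 (Hana, Sachiko) there are 2 shares of (3/16)/2 = 3/32 each.
Living: Hana — each takes 3/32.
Deceased: Sachiko. That 3/32 share is carried to generation 4.
At generation 4 (Fumio, Junko) there are 2 shares of (3/32)/2 = 3/64 each.
Living: Fumio and Junko — each takes 3/64.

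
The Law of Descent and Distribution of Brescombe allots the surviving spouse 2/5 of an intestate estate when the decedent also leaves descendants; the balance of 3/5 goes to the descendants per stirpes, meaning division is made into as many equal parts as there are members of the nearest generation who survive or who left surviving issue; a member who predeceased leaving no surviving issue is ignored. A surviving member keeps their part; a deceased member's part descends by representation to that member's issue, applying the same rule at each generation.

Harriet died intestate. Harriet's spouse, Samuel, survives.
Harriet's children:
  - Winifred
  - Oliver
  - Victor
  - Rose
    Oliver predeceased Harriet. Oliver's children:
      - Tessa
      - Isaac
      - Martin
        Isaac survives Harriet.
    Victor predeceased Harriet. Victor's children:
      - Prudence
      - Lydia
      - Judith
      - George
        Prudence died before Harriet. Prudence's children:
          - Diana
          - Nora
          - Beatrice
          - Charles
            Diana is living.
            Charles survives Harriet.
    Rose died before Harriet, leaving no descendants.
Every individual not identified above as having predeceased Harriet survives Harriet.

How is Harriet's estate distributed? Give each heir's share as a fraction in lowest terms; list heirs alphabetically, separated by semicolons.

Samuel, as surviving spouse, takes 2/5.
The remaining 3/5 passes to Harriet's descendants per stirpes.
Rose left no surviving issue, so that branch lapses and is disregarded.
The 3/5 is divided into 3 equal shares of 1/5 among Winifred, Oliver, Victor.
Winifred is living and takes 1/5.
Oliver predeceased; the 1/5 allotted to Oliver's branch passes to Oliver's issue by representation.
The 1/5 is divided into 3 equal shares of 1/15 among Tessa, Isaac, Martin.
Tessa is living and takes 1/15.
Isaac is living and takes 1/15.
Martin is living and takes 1/15.
Victor predeceased; the 1/5 allotted to Victor's branch passes to Victor's issue by representation.
The 1/5 is divided into 4 equal shares of 1/20 among Prudence, Lydia, Judith, George.
Prudence predeceased; the 1/20 allotted to Prudence's branch passes to Prudence's issue by representation.
The 1/20 is divided into 4 equal shares of 1/80 among Diana, Nora, Beatrice, Charles.
Diana is living and takes 1/80.
Nora is living and takes 1/80.
Beatrice is living and takes 1/80.
Charles is living and takes 1/80.
Lydia is living and takes 1/20.
Judith is living and takes 1/20.
George is living and takes 1/20.

Beatrice 1/80; Charles 1/80; Diana 1/80; George 1/20; Isaac 1/15; Judith 1/20; Lydia 1/20; Martin 1/15; Nora 1/80; Samuel 2/5; Tessa 1/15; Winifred 1/5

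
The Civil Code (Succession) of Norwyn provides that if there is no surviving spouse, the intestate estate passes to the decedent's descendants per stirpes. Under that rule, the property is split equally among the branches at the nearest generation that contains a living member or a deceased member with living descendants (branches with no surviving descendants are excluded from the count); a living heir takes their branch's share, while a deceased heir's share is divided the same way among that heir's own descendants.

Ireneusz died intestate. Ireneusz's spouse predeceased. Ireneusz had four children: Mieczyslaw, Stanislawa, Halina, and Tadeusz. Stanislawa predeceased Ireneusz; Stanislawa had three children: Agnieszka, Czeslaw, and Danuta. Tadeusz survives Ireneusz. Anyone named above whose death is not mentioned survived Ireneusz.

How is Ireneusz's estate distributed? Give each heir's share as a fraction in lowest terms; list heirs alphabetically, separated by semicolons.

There is no surviving spouse, so the entire estate passes to Ireneusz's descendants per stirpes.
The estate is divided into 4 equal shares of 1/4 among Mieczyslaw, Stanislawa, Halina, Tadeusz.
Mieczyslaw is living and takes 1/4.
Stanislawa predeceased; the 1/4 allotted to Stanislawa's branch passes to Stanislawa's issue by representation.
The 1/4 is divided into 3 equal shares of 1/12 among Agnieszka, Czeslaw, Danuta.
Agnieszka is living and takes 1/12.
Czeslaw is living and takes 1/12.
Danuta is living and takes 1/12.
Halina is living and takes 1/4.
Tadeusz is living and takes 1/4.

Agnieszka 1/12; Czeslaw 1/12; Danuta 1/12; Halina 1/4; Mieczyslaw 1/4; Tadeusz 1/4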